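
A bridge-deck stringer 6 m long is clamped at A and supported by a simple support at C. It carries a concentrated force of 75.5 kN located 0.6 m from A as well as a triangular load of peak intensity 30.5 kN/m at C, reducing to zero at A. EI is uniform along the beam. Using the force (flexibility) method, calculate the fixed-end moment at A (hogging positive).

Take the reaction at C as the redundant and release it; the primary structure is a cantilever fixed at A.
Free-end deflection of the primary structure under the applied loading (downward +):
  point load 75.5 at a = 0.6: Pa²(3L − a)/(6EI) = 78.82/EI
  triangular load, peak 30.5 at the free end: 11w₀L⁴/(120EI) = 3623/EI
  δ_0 = 3702/EI
Flexibility coefficient — unit upward force at C: δ_{CC} = L³/(3EI) = 72/EI.
Compatibility at C: δ_0 − R_C·δ_{CC} = 0, so R_C = 3702/72 = 51.42 kN.
Moment equilibrium about A: M_A = Σ(load moments about A) − R_C·L = 411.3 − 51.42×6 = 102.8 kN·m.

M_A = 102.8 kN·m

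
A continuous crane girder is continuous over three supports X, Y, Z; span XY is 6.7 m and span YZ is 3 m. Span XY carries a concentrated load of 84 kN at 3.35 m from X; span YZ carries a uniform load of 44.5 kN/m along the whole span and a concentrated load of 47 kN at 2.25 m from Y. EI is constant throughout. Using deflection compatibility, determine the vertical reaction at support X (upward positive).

R_X = 28.05 kN

Take M_Y as the redundant. Released structure: two simple spans XY and YZ with a hinge at Y.
Rotations at Y on the released spans (each span's end-slope, ×1/EI):
  span XY: point load 84 at a = 3.35: Pab(L + a)/(6LEI) = 235.7/EI
  span YZ: UDL 44.5: wL³/(24EI) = 50.06/EI
  span YZ: point load 47 at a = 2.25: Pab(L + b)/(6LEI) = 16.52/EI
  relative rotation θ_0 = (235.7 + 66.59)/EI = 302.3/EI
A unit hogging moment at Y produces rotation L₁/(3EI) + L₂/(3EI) = 3.233/EI.
Compatibility: M_Y·(L₁+L₂)/(3EI) = θ_0, giving M_Y = 93.48 kN·m (hogging).
Span XY, ΣM about X with M_Y applied at Y: R_Y^{XY}·6.7 = 281.4 + 93.48, so R_Y^{XY} = 55.95 kN and R_X = 84 − 55.95 = 28.05 kN.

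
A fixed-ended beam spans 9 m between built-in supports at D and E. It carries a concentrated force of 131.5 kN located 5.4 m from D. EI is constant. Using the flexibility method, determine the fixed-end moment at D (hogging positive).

Take the two fixed-end moments M_D, M_E as redundants; the released structure is the simple span DE.
End rotations of the released simple span under the applied load (×1/EI):
  at D: point load 131.5 at a = 5.4: Pab(L + b)/(6LEI) = 596.5/EI
  at E: point load 131.5 at a = 5.4: Pab(L + a)/(6LEI) = 681.7/EI
  θ_D0 = 596.5/EI,  θ_E0 = 681.7/EI
Flexibility coefficients: a unit moment at one end gives L/(3EI) there and L/(6EI) at the far end, so f₁₁ = f₂₂ = 3/EI and f₁₂ = f₂₁ = 1.5/EI.
Compatibility — zero rotation at each built-in end:
  3 M_D + 1.5 M_E = 596.5
  1.5 M_D + 3 M_E = 681.7
Solving the pair gives M_D = 113.6 kN·m and M_E = 170.4 kN·m (hogging).

M_D = 113.6 kN·m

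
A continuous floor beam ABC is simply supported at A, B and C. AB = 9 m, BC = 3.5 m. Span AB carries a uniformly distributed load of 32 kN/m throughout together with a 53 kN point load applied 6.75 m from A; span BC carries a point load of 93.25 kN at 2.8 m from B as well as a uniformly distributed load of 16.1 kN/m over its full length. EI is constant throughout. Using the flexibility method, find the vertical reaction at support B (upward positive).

R_B = 351.7 kN

Insert a hinge at B; M_B is the redundant, and each span becomes simply supported.
Rotations at B on the released spans (each span's end-slope, ×1/EI):
  span AB: UDL 32: wL³/(24EI) = 972/EI
  span AB: point load 53 at a = 6.75: Pab(L + a)/(6LEI) = 234.8/EI
  span BC: point load 93.25 at a = 2.8: Pab(L + b)/(6LEI) = 36.55/EI
  span BC: UDL 16.1: wL³/(24EI) = 28.76/EI
  relative rotation θ_0 = (1207 + 65.32)/EI = 1272/EI
A unit hogging moment at B produces rotation L₁/(3EI) + L₂/(3EI) = 4.167/EI.
Slope continuity at B: θ_0 = M_B·4.167/EI, so M_B = 1272/4.167 = 305.3 kN·m (hogging).
Span AB, ΣM about A with M_B applied at B: R_B^{AB}·9 = 1654 + 305.3, so R_B^{AB} = 217.7 kN and R_A = 341 − 217.7 = 123.3 kN.
Span BC, ΣM about C: R_B^{BC}·3.5 = 163.9 + 305.3, so R_B^{BC} = 134.1 kN and R_C = 149.6 − 134.1 = 15.55 kN.
R_B = 217.7 + 134.1 = 351.7 kN.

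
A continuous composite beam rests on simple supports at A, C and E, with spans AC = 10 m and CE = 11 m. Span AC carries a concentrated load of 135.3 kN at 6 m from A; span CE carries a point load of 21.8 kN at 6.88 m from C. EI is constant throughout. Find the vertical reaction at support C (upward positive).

R_C = 116.8 kN

Insert a hinge at C; M_C is the redundant, and each span becomes simply supported.
Rotations at C on the released spans (each span's end-slope, ×1/EI):
  span AC: point load 135.3 at a = 6: Pab(L + a)/(6LEI) = 865.9/EI
  span CE: point load 21.8 at a = 6.88: Pab(L + b)/(6LEI) = 141.6/EI
  relative rotation θ_0 = (865.9 + 141.6)/EI = 1007/EI
A unit hogging moment at C produces rotation L₁/(3EI) + L₂/(3EI) = 7/EI.
Compatibility: M_C·(L₁+L₂)/(3EI) = θ_0, giving M_C = 143.9 kN·m (hogging).
Span AC, ΣM about A with M_C applied at C: R_C^{AC}·10 = 811.8 + 143.9, so R_C^{AC} = 95.57 kN and R_A = 135.3 − 95.57 = 39.73 kN.
Span CE, ΣM about E: R_C^{CE}·11 = 89.82 + 143.9, so R_C^{CE} = 21.25 kN and R_E = 21.8 − 21.25 = 0.5507 kN.
R_C = 95.57 + 21.25 = 116.8 kN.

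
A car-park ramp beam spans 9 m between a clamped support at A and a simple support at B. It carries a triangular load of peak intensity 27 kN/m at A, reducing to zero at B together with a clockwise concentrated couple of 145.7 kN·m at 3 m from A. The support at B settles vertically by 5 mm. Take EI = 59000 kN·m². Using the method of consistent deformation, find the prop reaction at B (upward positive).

R_B = 36.58 kN

Remove the prop at B; the released (primary) structure is a cantilever built in at A.
Primary-structure tip deflection at B by superposition:
  triangular load, peak 27 at the fixed end: w₀L⁴/(30EI) = 5905/EI
  clockwise couple 145.7 at a = 3: M₀a(2L − a)/(2EI) = 3278/EI
  δ_0 = 9183/EI
Tip deflection under a unit load at B: L³/(3EI) = 243/EI.
With EI = 59000 kN·m²: δ_0 = 0.15565 m and δ_{BB} = 0.004119 m/kN.
Compatibility — the beam at B must follow the support down by 0.005 m: δ_0 − R_B·δ_{BB} = 0.005, so R_B = (0.15565 − 0.005)/0.004119 = 36.58 kN.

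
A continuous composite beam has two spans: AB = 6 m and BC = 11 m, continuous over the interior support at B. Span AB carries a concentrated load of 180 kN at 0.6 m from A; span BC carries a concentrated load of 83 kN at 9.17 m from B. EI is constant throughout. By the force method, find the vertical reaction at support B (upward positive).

R_B = 48.98 kN

Release continuity at B by inserting a hinge; the redundant is the internal moment M_B. The primary structure is two simply-supported spans AB and BC.
End slopes at the hinge B, treating each span as simply supported:
  span AB: point load 180 at a = 0.6: Pab(L + a)/(6LEI) = 106.9/EI
  span BC: point load 83 at a = 9.17: Pab(L + b)/(6LEI) = 270.8/EI
  relative rotation θ_0 = (106.9 + 270.8)/EI = 377.7/EI
A unit hogging moment at B produces rotation L₁/(3EI) + L₂/(3EI) = 5.667/EI.
Compatibility: M_B·(L₁+L₂)/(3EI) = θ_0, giving M_B = 66.65 kN·m (hogging).
Span AB, ΣM about A with M_B applied at B: R_B^{AB}·6 = 108 + 66.65, so R_B^{AB} = 29.11 kN and R_A = 180 − 29.11 = 150.9 kN.
Span BC, ΣM about C: R_B^{BC}·11 = 151.9 + 66.65, so R_B^{BC} = 19.87 kN and R_C = 83 − 19.87 = 63.13 kN.
R_B = 29.11 + 19.87 = 48.98 kN.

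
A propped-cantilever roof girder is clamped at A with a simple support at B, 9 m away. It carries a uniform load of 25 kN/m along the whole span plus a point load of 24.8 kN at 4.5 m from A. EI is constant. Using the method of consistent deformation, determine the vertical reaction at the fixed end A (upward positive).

R_A = 157.7 kN

Choose R_B as the redundant. The primary structure is the cantilever fixed at A.
Downward deflection at the released point B due to the loads:
  UDL 25: wL⁴/(8EI) = 20503/EI
  point load 24.8 at a = 4.5: Pa²(3L − a)/(6EI) = 1883/EI
  δ_0 = 22386/EI
Tip deflection under a unit load at B: L³/(3EI) = 243/EI.
The prop prevents deflection at B: R_B = δ_0/δ_{BB} = 22386/243 = 92.12 kN.
Vertical equilibrium: R_A = ΣP − R_B = 249.8 − 92.12 = 157.7 kN.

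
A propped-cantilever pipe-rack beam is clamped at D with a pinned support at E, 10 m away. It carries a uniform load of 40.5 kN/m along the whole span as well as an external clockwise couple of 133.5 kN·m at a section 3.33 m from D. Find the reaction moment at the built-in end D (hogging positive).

Choose R_E as the redundant. The primary structure is the cantilever fixed at D.
Primary-structure tip deflection at E by superposition:
  UDL 40.5: wL⁴/(8EI) = 50625/EI
  clockwise couple 133.5 at a = 3.33: M₀a(2L − a)/(2EI) = 3705/EI
  δ_0 = 54330/EI
Tip deflection under a unit load at E: L³/(3EI) = 333.3/EI.
Compatibility at E: δ_0 − R_E·δ_{EE} = 0, so R_E = 54330/333.3 = 163 kN.
Moment equilibrium about D: M_D = Σ(load moments about D) − R_E·L = 2158 − 163×10 = 528.6 kN·m.

M_D = 528.6 kN·m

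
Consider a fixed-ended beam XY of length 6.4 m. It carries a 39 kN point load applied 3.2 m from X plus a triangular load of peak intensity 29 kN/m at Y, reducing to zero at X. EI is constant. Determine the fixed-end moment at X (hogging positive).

Take the two fixed-end moments M_X, M_Y as redundants; the released structure is the simple span XY.
Simple-span end rotations at X and Y under the given loads:
  at X: point load 39 at a = 3.2: Pab(L + b)/(6LEI) = 99.84/EI
  at Y: point load 39 at a = 3.2: Pab(L + a)/(6LEI) = 99.84/EI
  at X: triangular load, peak 29: 7w₀L³/(360EI) = 147.8/EI
  at Y: triangular load, peak 29: w₀L³/(45EI) = 168.9/EI
  θ_X0 = 247.7/EI,  θ_Y0 = 268.8/EI
Flexibility coefficients: a unit moment at one end gives L/(3EI) there and L/(6EI) at the far end, so f₁₁ = f₂₂ = 2.133/EI and f₁₂ = f₂₁ = 1.067/EI.
Compatibility — zero rotation at each built-in end:
  2.133 M_X + 1.067 M_Y = 247.7
  1.067 M_X + 2.133 M_Y = 268.8
Solving the pair gives M_X = 70.79 kN·m and M_Y = 90.59 kN·m (hogging).

M_X = 70.79 kN·m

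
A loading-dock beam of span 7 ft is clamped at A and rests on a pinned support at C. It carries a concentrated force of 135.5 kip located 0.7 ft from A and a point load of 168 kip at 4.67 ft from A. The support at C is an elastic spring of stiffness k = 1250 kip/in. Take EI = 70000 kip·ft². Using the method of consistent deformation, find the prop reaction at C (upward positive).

Release the roller at C. Primary structure: cantilever fixed at A.
Downward deflection at the released point C due to the loads:
  point load 135.5 at a = 0.7: Pa²(3L − a)/(6EI) = 224.6/EI
  point load 168 at a = 4.67: Pa²(3L − a)/(6EI) = 9972/EI
  δ_0 = 10197/EI
Tip deflection under a unit load at C: L³/(3EI) = 114.3/EI.
With EI = 70000 kip·ft²: δ_0 = 0.14566 ft and δ_{CC} = 0.001633 ft/kip.
Compatibility — the spring shortens by R_C/k under the reaction it provides: δ_0 − R_C·δ_{CC} = R_C/k. With 1/k = 1/(1250×12) ft/kip = 0.000067 ft/kip, R_C = δ_0 / (δ_{CC} + 1/k) = 0.14566 / (0.001633 + 0.000067) = 85.69 kip.

R_C = 85.69 kip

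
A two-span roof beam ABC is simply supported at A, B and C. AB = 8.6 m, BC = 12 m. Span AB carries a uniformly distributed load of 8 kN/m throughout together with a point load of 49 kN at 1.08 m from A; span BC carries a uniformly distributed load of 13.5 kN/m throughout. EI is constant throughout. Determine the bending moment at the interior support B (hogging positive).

M_B = 183.3 kN·m

Take M_B as the redundant. Released structure: two simple spans AB and BC with a hinge at B.
Discontinuity in slope at B on the released structure — sum the simple-span end rotations:
  span AB: UDL 8: wL³/(24EI) = 212/EI
  span AB: point load 49 at a = 1.08: Pab(L + a)/(6LEI) = 74.66/EI
  span BC: UDL 13.5: wL³/(24EI) = 972/EI
  relative rotation θ_0 = (286.7 + 972)/EI = 1259/EI
A unit hogging moment at B produces rotation L₁/(3EI) + L₂/(3EI) = 6.867/EI.
Slope continuity at B: θ_0 = M_B·6.867/EI, so M_B = 1259/6.867 = 183.3 kN·m (hogging).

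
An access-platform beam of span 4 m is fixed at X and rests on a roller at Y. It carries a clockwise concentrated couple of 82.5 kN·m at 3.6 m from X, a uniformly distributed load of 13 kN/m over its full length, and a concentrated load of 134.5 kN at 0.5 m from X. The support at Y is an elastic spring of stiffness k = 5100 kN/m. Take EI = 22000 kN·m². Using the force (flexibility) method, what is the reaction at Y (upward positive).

Take the reaction at Y as the redundant and release it; the primary structure is a cantilever fixed at X.
Primary-structure tip deflection at Y by superposition:
  clockwise couple 82.5 at a = 3.6: M₀a(2L − a)/(2EI) = 653.4/EI
  UDL 13: wL⁴/(8EI) = 416/EI
  point load 134.5 at a = 0.5: Pa²(3L − a)/(6EI) = 64.45/EI
  δ_0 = 1134/EI
Tip deflection under a unit load at Y: L³/(3EI) = 21.33/EI.
With EI = 22000 kN·m²: δ_0 = 0.051539 m and δ_{YY} = 0.00097 m/kN.
Compatibility — the spring shortens by R_Y/k under the reaction it provides: δ_0 − R_Y·δ_{YY} = R_Y/k. With 1/k = 0.000196 m/kN, R_Y = δ_0 / (δ_{YY} + 1/k) = 0.051539 / (0.00097 + 0.000196) = 44.21 kN.

R_Y = 44.21 kN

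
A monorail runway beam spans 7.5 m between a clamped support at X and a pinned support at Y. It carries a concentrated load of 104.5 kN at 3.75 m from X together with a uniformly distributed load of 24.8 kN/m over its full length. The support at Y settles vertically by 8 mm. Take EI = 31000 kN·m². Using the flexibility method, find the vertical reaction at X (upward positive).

R_X = 189.9 kN

Choose R_Y as the redundant. The primary structure is the cantilever fixed at X.
Primary-structure tip deflection at Y by superposition:
  point load 104.5 at a = 3.75: Pa²(3L − a)/(6EI) = 4592/EI
  UDL 24.8: wL⁴/(8EI) = 9809/EI
  δ_0 = 14401/EI
Flexibility coefficient — unit upward force at Y: δ_{YY} = L³/(3EI) = 140.6/EI.
With EI = 31000 kN·m²: δ_0 = 0.46454 m and δ_{YY} = 0.004536 m/kN.
Compatibility — the beam at Y must follow the support down by 0.008 m: δ_0 − R_Y·δ_{YY} = 0.008, so R_Y = (0.46454 − 0.008)/0.004536 = 100.6 kN.
Vertical equilibrium: R_X = ΣP − R_Y = 290.5 − 100.6 = 189.9 kN.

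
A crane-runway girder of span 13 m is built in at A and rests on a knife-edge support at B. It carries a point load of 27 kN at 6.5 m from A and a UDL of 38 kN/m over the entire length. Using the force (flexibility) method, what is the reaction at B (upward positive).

R_B = 193.7 kN

Choose R_B as the redundant. The primary structure is the cantilever fixed at A.
Downward deflection at the released point B due to the loads:
  point load 27 at a = 6.5: Pa²(3L − a)/(6EI) = 6179/EI
  UDL 38: wL⁴/(8EI) = 135665/EI
  δ_0 = 141844/EI
Tip deflection under a unit load at B: L³/(3EI) = 732.3/EI.
The prop prevents deflection at B: R_B = δ_0/δ_{BB} = 141844/732.3 = 193.7 kN.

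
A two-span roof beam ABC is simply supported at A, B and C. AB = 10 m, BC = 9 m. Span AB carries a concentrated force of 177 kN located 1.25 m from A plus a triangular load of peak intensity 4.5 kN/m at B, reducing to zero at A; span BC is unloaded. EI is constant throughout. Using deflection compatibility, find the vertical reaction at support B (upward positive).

Release continuity at B by inserting a hinge; the redundant is the internal moment M_B. The primary structure is two simply-supported spans AB and BC.
Rotations at B on the released spans (each span's end-slope, ×1/EI):
  span AB: point load 177 at a = 1.25: Pab(L + a)/(6LEI) = 363/EI
  span AB: triangular load, peak 4.5: w₀L³/(45EI) = 100/EI
  relative rotation θ_0 = (463 + 0)/EI = 463/EI
A unit hogging moment at B produces rotation L₁/(3EI) + L₂/(3EI) = 6.333/EI.
Compatibility: M_B·(L₁+L₂)/(3EI) = θ_0, giving M_B = 73.1 kN·m (hogging).
Span AB, ΣM about A with M_B applied at B: R_B^{AB}·10 = 371.2 + 73.1, so R_B^{AB} = 44.44 kN and R_A = 199.5 − 44.44 = 155.1 kN.
Span BC, ΣM about C: R_B^{BC}·9 = 0 + 73.1, so R_B^{BC} = 8.123 kN and R_C = 0 − 8.123 = -8.123 kN.
R_B = 44.44 + 8.123 = 52.56 kN.

R_B = 52.56 kN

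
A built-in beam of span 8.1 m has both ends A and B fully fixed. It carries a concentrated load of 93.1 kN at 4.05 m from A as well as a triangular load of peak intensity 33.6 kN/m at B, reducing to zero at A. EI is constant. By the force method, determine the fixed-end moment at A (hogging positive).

M_A = 167.7 kN·m

Take the two fixed-end moments M_A, M_B as redundants; the released structure is the simple span AB.
End rotations of the released simple span under the applied load (×1/EI):
  at A: point load 93.1 at a = 4.05: Pab(L + b)/(6LEI) = 381.8/EI
  at B: point load 93.1 at a = 4.05: Pab(L + a)/(6LEI) = 381.8/EI
  at A: triangular load, peak 33.6: 7w₀L³/(360EI) = 347.2/EI
  at B: triangular load, peak 33.6: w₀L³/(45EI) = 396.8/EI
  θ_A0 = 729/EI,  θ_B0 = 778.6/EI
Flexibility coefficients: a unit moment at one end gives L/(3EI) there and L/(6EI) at the far end, so f₁₁ = f₂₂ = 2.7/EI and f₁₂ = f₂₁ = 1.35/EI.
Compatibility — zero rotation at each built-in end:
  2.7 M_A + 1.35 M_B = 729
  1.35 M_A + 2.7 M_B = 778.6
Solving the pair gives M_A = 167.7 kN·m and M_B = 204.5 kN·m (hogging).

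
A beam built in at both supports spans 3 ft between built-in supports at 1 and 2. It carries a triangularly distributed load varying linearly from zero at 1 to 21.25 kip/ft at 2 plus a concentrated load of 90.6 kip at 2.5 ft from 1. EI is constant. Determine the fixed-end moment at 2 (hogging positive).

Take the two fixed-end moments M_1, M_2 as redundants; the released structure is the simple span 12.
On the primary (simply-supported) span, the end slopes from the loading are:
  at 1: triangular load, peak 21.25: 7w₀L³/(360EI) = 11.16/EI
  at 2: triangular load, peak 21.25: w₀L³/(45EI) = 12.75/EI
  at 1: point load 90.6 at a = 2.5: Pab(L + b)/(6LEI) = 22.02/EI
  at 2: point load 90.6 at a = 2.5: Pab(L + a)/(6LEI) = 34.6/EI
  θ_10 = 33.18/EI,  θ_20 = 47.35/EI
Flexibility coefficients: a unit moment at one end gives L/(3EI) there and L/(6EI) at the far end, so f₁₁ = f₂₂ = 1/EI and f₁₂ = f₂₁ = 0.5/EI.
Compatibility — zero rotation at each built-in end:
  1 M_1 + 0.5 M_2 = 33.18
  0.5 M_1 + 1 M_2 = 47.35
Solving the pair gives M_1 = 12.67 kip·ft and M_2 = 41.02 kip·ft (hogging).

M_2 = 41.02 kip·ft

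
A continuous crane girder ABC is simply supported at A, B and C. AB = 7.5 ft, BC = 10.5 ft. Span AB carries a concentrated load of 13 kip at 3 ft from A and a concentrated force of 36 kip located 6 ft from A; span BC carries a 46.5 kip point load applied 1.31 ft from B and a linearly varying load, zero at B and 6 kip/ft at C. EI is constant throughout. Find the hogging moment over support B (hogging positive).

Insert a hinge at B; M_B is the redundant, and each span becomes simply supported.
Rotations at B on the released spans (each span's end-slope, ×1/EI):
  span AB: point load 13 at a = 3: Pab(L + a)/(6LEI) = 40.95/EI
  span AB: point load 36 at a = 6: Pab(L + a)/(6LEI) = 97.2/EI
  span BC: point load 46.5 at a = 1.31: Pab(L + b)/(6LEI) = 175/EI
  span BC: triangular load, peak 6: 7w₀L³/(360EI) = 135.1/EI
  relative rotation θ_0 = (138.2 + 310)/EI = 448.2/EI
A unit hogging moment at B produces rotation L₁/(3EI) + L₂/(3EI) = 6/EI.
Compatibility: M_B·(L₁+L₂)/(3EI) = θ_0, giving M_B = 74.69 kip·ft (hogging).

M_B = 74.69 kip·ft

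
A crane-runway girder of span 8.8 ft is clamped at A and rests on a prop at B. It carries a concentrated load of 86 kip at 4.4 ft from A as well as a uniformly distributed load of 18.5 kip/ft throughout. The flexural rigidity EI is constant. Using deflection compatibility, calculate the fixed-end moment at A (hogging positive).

M_A = 321 kip·ft

Remove the prop at B; the released (primary) structure is a cantilever built in at A.
Deflection at B on the released cantilever, summing each load's contribution:
  point load 86 at a = 4.4: Pa²(3L − a)/(6EI) = 6105/EI
  UDL 18.5: wL⁴/(8EI) = 13868/EI
  δ_0 = 19973/EI
Tip deflection under a unit load at B: L³/(3EI) = 227.2/EI.
Compatibility at B: δ_0 − R_B·δ_{BB} = 0, so R_B = 19973/227.2 = 87.92 kip.
Moment equilibrium about A: M_A = Σ(load moments about A) − R_B·L = 1095 − 87.92×8.8 = 321 kip·ft.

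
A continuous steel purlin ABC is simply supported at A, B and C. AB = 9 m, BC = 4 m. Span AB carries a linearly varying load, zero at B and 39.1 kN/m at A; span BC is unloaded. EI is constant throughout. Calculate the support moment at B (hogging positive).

Take M_B as the redundant. Released structure: two simple spans AB and BC with a hinge at B.
Discontinuity in slope at B on the released structure — sum the simple-span end rotations:
  span AB: triangular load, peak 39.1: 7w₀L³/(360EI) = 554.2/EI
  relative rotation θ_0 = (554.2 + 0)/EI = 554.2/EI
A unit hogging moment at B produces rotation L₁/(3EI) + L₂/(3EI) = 4.333/EI.
Slope continuity at B: θ_0 = M_B·4.333/EI, so M_B = 554.2/4.333 = 127.9 kN·m (hogging).

M_B = 127.9 kN·m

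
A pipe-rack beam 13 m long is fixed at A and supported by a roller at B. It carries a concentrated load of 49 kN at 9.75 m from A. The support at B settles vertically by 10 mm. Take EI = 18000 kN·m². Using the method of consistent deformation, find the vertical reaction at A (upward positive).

R_A = 18.24 kN

Remove the prop at B; the released (primary) structure is a cantilever built in at A.
Deflection at B on the released cantilever, summing each load's contribution:
  point load 49 at a = 9.75: Pa²(3L − a)/(6EI) = 22708/EI
Flexibility coefficient — unit upward force at B: δ_{BB} = L³/(3EI) = 732.3/EI.
With EI = 18000 kN·m²: δ_0 = 1.2616 m and δ_{BB} = 0.040685 m/kN.
Compatibility — the beam at B must follow the support down by 0.01 m: δ_0 − R_B·δ_{BB} = 0.01, so R_B = (1.2616 − 0.01)/0.040685 = 30.76 kN.
Vertical equilibrium: R_A = ΣP − R_B = 49 − 30.76 = 18.24 kN.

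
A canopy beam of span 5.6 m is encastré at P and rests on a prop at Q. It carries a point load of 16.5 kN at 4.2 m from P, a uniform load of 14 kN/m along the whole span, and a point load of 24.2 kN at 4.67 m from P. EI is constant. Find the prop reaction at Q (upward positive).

Remove the prop at Q; the released (primary) structure is a cantilever built in at P.
Free-end deflection of the primary structure under the applied loading (downward +):
  point load 16.5 at a = 4.2: Pa²(3L − a)/(6EI) = 611.2/EI
  UDL 14: wL⁴/(8EI) = 1721/EI
  point load 24.2 at a = 4.67: Pa²(3L − a)/(6EI) = 1067/EI
  δ_0 = 3399/EI
Tip deflection under a unit load at Q: L³/(3EI) = 58.54/EI.
The prop prevents deflection at Q: R_Q = δ_0/δ_{QQ} = 3399/58.54 = 58.07 kN.

R_Q = 58.07 kN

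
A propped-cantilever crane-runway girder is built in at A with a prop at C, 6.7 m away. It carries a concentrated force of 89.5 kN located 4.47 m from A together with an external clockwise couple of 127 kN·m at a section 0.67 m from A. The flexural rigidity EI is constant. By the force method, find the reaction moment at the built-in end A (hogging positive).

M_A = 179.5 kN·m

Remove the prop at C; the released (primary) structure is a cantilever built in at A.
Downward deflection at the released point C due to the loads:
  point load 89.5 at a = 4.47: Pa²(3L − a)/(6EI) = 4658/EI
  clockwise couple 127 at a = 0.67: M₀a(2L − a)/(2EI) = 541.6/EI
  δ_0 = 5200/EI
Tip deflection under a unit load at C: L³/(3EI) = 100.3/EI.
Compatibility at C: δ_0 − R_C·δ_{CC} = 0, so R_C = 5200/100.3 = 51.87 kN.
Moment equilibrium about A: M_A = Σ(load moments about A) − R_C·L = 527.1 − 51.87×6.7 = 179.5 kN·m.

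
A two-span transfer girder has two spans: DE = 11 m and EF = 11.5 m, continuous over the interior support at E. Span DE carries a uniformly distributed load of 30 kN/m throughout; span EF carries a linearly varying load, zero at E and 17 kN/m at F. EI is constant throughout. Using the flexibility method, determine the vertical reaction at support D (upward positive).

R_D = 138.7 kN

Take M_E as the redundant. Released structure: two simple spans DE and EF with a hinge at E.
End slopes at the hinge E, treating each span as simply supported:
  span DE: UDL 30: wL³/(24EI) = 1664/EI
  span EF: triangular load, peak 17: 7w₀L³/(360EI) = 502.7/EI
  relative rotation θ_0 = (1664 + 502.7)/EI = 2166/EI
A unit hogging moment at E produces rotation L₁/(3EI) + L₂/(3EI) = 7.5/EI.
Slope continuity at E: θ_0 = M_E·7.5/EI, so M_E = 2166/7.5 = 288.9 kN·m (hogging).
Span DE, ΣM about D with M_E applied at E: R_E^{DE}·11 = 1815 + 288.9, so R_E^{DE} = 191.3 kN and R_D = 330 − 191.3 = 138.7 kN.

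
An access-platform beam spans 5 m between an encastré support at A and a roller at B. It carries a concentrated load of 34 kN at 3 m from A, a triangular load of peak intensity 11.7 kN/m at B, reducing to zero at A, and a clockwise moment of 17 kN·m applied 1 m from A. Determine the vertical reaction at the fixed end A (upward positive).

R_A = 30.64 kN

Take the reaction at B as the redundant and release it; the primary structure is a cantilever fixed at A.
Primary-structure tip deflection at B by superposition:
  point load 34 at a = 3: Pa²(3L − a)/(6EI) = 612/EI
  triangular load, peak 11.7 at the free end: 11w₀L⁴/(120EI) = 670.3/EI
  clockwise couple 17 at a = 1: M₀a(2L − a)/(2EI) = 76.5/EI
  δ_0 = 1359/EI
Flexibility coefficient — unit upward force at B: δ_{BB} = L³/(3EI) = 41.67/EI.
Compatibility at B: δ_0 − R_B·δ_{BB} = 0, so R_B = 1359/41.67 = 32.61 kN.
Vertical equilibrium: R_A = ΣP − R_B = 63.25 − 32.61 = 30.64 kN.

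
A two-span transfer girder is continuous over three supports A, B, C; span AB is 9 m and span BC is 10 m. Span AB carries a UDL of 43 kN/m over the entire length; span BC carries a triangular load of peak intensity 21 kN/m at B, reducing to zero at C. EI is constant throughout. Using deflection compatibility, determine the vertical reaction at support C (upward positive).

R_C = 7.009 kN

Take M_B as the redundant. Released structure: two simple spans AB and BC with a hinge at B.
End slopes at the hinge B, treating each span as simply supported:
  span AB: UDL 43: wL³/(24EI) = 1306/EI
  span BC: triangular load, peak 21: w₀L³/(45EI) = 466.7/EI
  relative rotation θ_0 = (1306 + 466.7)/EI = 1773/EI
A unit hogging moment at B produces rotation L₁/(3EI) + L₂/(3EI) = 6.333/EI.
Compatibility: M_B·(L₁+L₂)/(3EI) = θ_0, giving M_B = 279.9 kN·m (hogging).
Span BC, ΣM about C: R_B^{BC}·10 = 700 + 279.9, so R_B^{BC} = 97.99 kN and R_C = 105 − 97.99 = 7.009 kN.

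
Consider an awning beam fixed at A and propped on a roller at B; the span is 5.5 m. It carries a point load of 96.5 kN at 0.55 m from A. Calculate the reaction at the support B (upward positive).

Take the reaction at B as the redundant and release it; the primary structure is a cantilever fixed at A.
Primary-structure tip deflection at B by superposition:
  point load 96.5 at a = 0.55: Pa²(3L − a)/(6EI) = 77.6/EI
Flexibility coefficient — unit upward force at B: δ_{BB} = L³/(3EI) = 55.46/EI.
The prop prevents deflection at B: R_B = δ_0/δ_{BB} = 77.6/55.46 = 1.399 kN.

R_B = 1.399 kN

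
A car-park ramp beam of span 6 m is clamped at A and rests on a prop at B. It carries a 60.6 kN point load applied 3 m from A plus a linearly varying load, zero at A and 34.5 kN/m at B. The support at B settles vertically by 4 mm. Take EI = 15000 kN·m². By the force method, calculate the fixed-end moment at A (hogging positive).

M_A = 145.6 kN·m

Remove the prop at B; the released (primary) structure is a cantilever built in at A.
Primary-structure tip deflection at B by superposition:
  point load 60.6 at a = 3: Pa²(3L − a)/(6EI) = 1364/EI
  triangular load, peak 34.5 at the free end: 11w₀L⁴/(120EI) = 4099/EI
  δ_0 = 5462/EI
Flexibility coefficient — unit upward force at B: δ_{BB} = L³/(3EI) = 72/EI.
With EI = 15000 kN·m²: δ_0 = 0.36414 m and δ_{BB} = 0.0048 m/kN.
Compatibility — the beam at B must follow the support down by 0.004 m: δ_0 − R_B·δ_{BB} = 0.004, so R_B = (0.36414 − 0.004)/0.0048 = 75.03 kN.
Moment equilibrium about A: M_A = Σ(load moments about A) − R_B·L = 595.8 − 75.03×6 = 145.6 kN·m.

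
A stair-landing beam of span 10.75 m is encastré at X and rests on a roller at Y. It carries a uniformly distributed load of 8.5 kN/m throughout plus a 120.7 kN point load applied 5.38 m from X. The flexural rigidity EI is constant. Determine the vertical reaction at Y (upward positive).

Release the roller at Y. Primary structure: cantilever fixed at X.
Primary-structure tip deflection at Y by superposition:
  UDL 8.5: wL⁴/(8EI) = 14189/EI
  point load 120.7 at a = 5.38: Pa²(3L − a)/(6EI) = 15645/EI
  δ_0 = 29835/EI
Flexibility coefficient — unit upward force at Y: δ_{YY} = L³/(3EI) = 414.1/EI.
The prop prevents deflection at Y: R_Y = δ_0/δ_{YY} = 29835/414.1 = 72.05 kN.

R_Y = 72.05 kN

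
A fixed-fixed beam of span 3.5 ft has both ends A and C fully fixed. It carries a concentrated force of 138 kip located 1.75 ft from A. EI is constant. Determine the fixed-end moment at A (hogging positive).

M_A = 60.38 kip·ft

Take the two fixed-end moments M_A, M_C as redundants; the released structure is the simple span AC.
Simple-span end rotations at A and C under the given loads:
  at A: point load 138 at a = 1.75: Pab(L + b)/(6LEI) = 105.7/EI
  at C: point load 138 at a = 1.75: Pab(L + a)/(6LEI) = 105.7/EI
  θ_A0 = 105.7/EI,  θ_C0 = 105.7/EI
Flexibility coefficients: a unit moment at one end gives L/(3EI) there and L/(6EI) at the far end, so f₁₁ = f₂₂ = 1.167/EI and f₁₂ = f₂₁ = 0.5833/EI.
Compatibility — zero rotation at each built-in end:
  1.167 M_A + 0.5833 M_C = 105.7
  0.5833 M_A + 1.167 M_C = 105.7
Solving the pair gives M_A = 60.38 kip·ft and M_C = 60.38 kip·ft (hogging).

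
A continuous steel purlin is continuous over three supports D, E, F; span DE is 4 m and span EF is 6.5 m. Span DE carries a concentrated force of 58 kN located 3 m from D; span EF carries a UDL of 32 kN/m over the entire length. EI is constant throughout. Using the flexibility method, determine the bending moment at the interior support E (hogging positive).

M_E = 119.1 kN·m

Release continuity at E by inserting a hinge; the redundant is the internal moment M_E. The primary structure is two simply-supported spans DE and EF.
End slopes at the hinge E, treating each span as simply supported:
  span DE: point load 58 at a = 3: Pab(L + a)/(6LEI) = 50.75/EI
  span EF: UDL 32: wL³/(24EI) = 366.2/EI
  relative rotation θ_0 = (50.75 + 366.2)/EI = 416.9/EI
A unit hogging moment at E produces rotation L₁/(3EI) + L₂/(3EI) = 3.5/EI.
Slope continuity at E: θ_0 = M_E·3.5/EI, so M_E = 416.9/3.5 = 119.1 kN·m (hogging).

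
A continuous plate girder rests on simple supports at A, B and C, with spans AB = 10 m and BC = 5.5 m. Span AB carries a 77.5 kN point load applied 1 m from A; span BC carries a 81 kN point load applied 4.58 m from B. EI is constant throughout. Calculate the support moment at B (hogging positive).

Release continuity at B by inserting a hinge; the redundant is the internal moment M_B. The primary structure is two simply-supported spans AB and BC.
End slopes at the hinge B, treating each span as simply supported:
  span AB: point load 77.5 at a = 1: Pab(L + a)/(6LEI) = 127.9/EI
  span BC: point load 81 at a = 4.58: Pab(L + b)/(6LEI) = 66.4/EI
  relative rotation θ_0 = (127.9 + 66.4)/EI = 194.3/EI
A unit hogging moment at B produces rotation L₁/(3EI) + L₂/(3EI) = 5.167/EI.
Compatibility: M_B·(L₁+L₂)/(3EI) = θ_0, giving M_B = 37.6 kN·m (hogging).

M_B = 37.6 kN·m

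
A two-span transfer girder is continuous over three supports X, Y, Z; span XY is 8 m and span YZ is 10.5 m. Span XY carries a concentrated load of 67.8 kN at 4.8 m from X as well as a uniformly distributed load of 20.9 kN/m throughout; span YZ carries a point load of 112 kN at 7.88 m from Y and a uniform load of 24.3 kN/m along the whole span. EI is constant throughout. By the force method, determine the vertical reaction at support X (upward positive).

Release continuity at Y by inserting a hinge; the redundant is the internal moment M_Y. The primary structure is two simply-supported spans XY and YZ.
Discontinuity in slope at Y on the released structure — sum the simple-span end rotations:
  span XY: point load 67.8 at a = 4.8: Pab(L + a)/(6LEI) = 277.7/EI
  span XY: UDL 20.9: wL³/(24EI) = 445.9/EI
  span YZ: point load 112 at a = 7.88: Pab(L + b)/(6LEI) = 481.5/EI
  span YZ: UDL 24.3: wL³/(24EI) = 1172/EI
  relative rotation θ_0 = (723.6 + 1654)/EI = 2377/EI
A unit hogging moment at Y produces rotation L₁/(3EI) + L₂/(3EI) = 6.167/EI.
Slope continuity at Y: θ_0 = M_Y·6.167/EI, so M_Y = 2377/6.167 = 385.5 kN·m (hogging).
Span XY, ΣM about X with M_Y applied at Y: R_Y^{XY}·8 = 994.2 + 385.5, so R_Y^{XY} = 172.5 kN and R_X = 235 − 172.5 = 62.53 kN.

R_X = 62.53 kN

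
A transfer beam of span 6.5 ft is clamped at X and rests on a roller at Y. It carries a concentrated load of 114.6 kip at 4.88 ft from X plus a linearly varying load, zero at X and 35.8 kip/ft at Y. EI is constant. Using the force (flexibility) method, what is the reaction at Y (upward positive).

Remove the prop at Y; the released (primary) structure is a cantilever built in at X.
Deflection at Y on the released cantilever, summing each load's contribution:
  point load 114.6 at a = 4.88: Pa²(3L − a)/(6EI) = 6650/EI
  triangular load, peak 35.8 at the free end: 11w₀L⁴/(120EI) = 5858/EI
  δ_0 = 12508/EI
Flexibility coefficient — unit upward force at Y: δ_{YY} = L³/(3EI) = 91.54/EI.
The prop prevents deflection at Y: R_Y = δ_0/δ_{YY} = 12508/91.54 = 136.6 kip.

R_Y = 136.6 kip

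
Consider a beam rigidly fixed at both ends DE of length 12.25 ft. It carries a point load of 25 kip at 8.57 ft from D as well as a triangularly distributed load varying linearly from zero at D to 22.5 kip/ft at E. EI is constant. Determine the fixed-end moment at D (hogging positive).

Release both end moments; the primary structure is a simply-supported span DE with redundants M_D and M_E.
On the primary (simply-supported) span, the end slopes from the loading are:
  at D: point load 25 at a = 8.57: Pab(L + b)/(6LEI) = 170.9/EI
  at E: point load 25 at a = 8.57: Pab(L + a)/(6LEI) = 223.3/EI
  at D: triangular load, peak 22.5: 7w₀L³/(360EI) = 804.2/EI
  at E: triangular load, peak 22.5: w₀L³/(45EI) = 919.1/EI
  θ_D0 = 975.1/EI,  θ_E0 = 1142/EI
Flexibility coefficients: a unit moment at one end gives L/(3EI) there and L/(6EI) at the far end, so f₁₁ = f₂₂ = 4.083/EI and f₁₂ = f₂₁ = 2.042/EI.
Compatibility — zero rotation at each built-in end:
  4.083 M_D + 2.042 M_E = 975.1
  2.042 M_D + 4.083 M_E = 1142
Solving the pair gives M_D = 131.9 kip·ft and M_E = 213.8 kip·ft (hogging).

M_D = 131.9 kip·ft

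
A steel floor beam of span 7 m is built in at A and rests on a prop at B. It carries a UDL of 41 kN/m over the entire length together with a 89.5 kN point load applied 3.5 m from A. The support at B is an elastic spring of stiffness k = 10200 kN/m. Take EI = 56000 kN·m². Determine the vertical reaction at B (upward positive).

Remove the prop at B; the released (primary) structure is a cantilever built in at A.
Downward deflection at the released point B due to the loads:
  UDL 41: wL⁴/(8EI) = 12305/EI
  point load 89.5 at a = 3.5: Pa²(3L − a)/(6EI) = 3198/EI
  δ_0 = 15503/EI
Tip deflection under a unit load at B: L³/(3EI) = 114.3/EI.
With EI = 56000 kN·m²: δ_0 = 0.27684 m and δ_{BB} = 0.002042 m/kN.
Compatibility — the spring shortens by R_B/k under the reaction it provides: δ_0 − R_B·δ_{BB} = R_B/k. With 1/k = 0.000098 m/kN, R_B = δ_0 / (δ_{BB} + 1/k) = 0.27684 / (0.002042 + 0.000098) = 129.4 kN.

R_B = 129.4 kN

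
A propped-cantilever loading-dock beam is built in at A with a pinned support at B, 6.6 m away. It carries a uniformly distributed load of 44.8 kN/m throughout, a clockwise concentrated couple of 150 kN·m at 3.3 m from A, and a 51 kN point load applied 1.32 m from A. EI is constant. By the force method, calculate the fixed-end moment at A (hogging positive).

M_A = 273.7 kN·m

Choose R_B as the redundant. The primary structure is the cantilever fixed at A.
Deflection at B on the released cantilever, summing each load's contribution:
  UDL 44.8: wL⁴/(8EI) = 10626/EI
  clockwise couple 150 at a = 3.3: M₀a(2L − a)/(2EI) = 2450/EI
  point load 51 at a = 1.32: Pa²(3L − a)/(6EI) = 273.7/EI
  δ_0 = 13350/EI
Flexibility coefficient — unit upward force at B: δ_{BB} = L³/(3EI) = 95.83/EI.
Compatibility at B: δ_0 − R_B·δ_{BB} = 0, so R_B = 13350/95.83 = 139.3 kN.
Moment equilibrium about A: M_A = Σ(load moments about A) − R_B·L = 1193 − 139.3×6.6 = 273.7 kN·m.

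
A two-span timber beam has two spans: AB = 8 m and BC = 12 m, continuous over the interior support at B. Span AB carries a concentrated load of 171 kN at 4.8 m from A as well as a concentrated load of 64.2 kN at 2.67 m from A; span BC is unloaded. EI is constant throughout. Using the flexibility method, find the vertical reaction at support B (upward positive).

R_B = 152.3 kN

Insert a hinge at B; M_B is the redundant, and each span becomes simply supported.
Discontinuity in slope at B on the released structure — sum the simple-span end rotations:
  span AB: point load 171 at a = 4.8: Pab(L + a)/(6LEI) = 700.4/EI
  span AB: point load 64.2 at a = 2.67: Pab(L + a)/(6LEI) = 203.1/EI
  relative rotation θ_0 = (903.5 + 0)/EI = 903.5/EI
A unit hogging moment at B produces rotation L₁/(3EI) + L₂/(3EI) = 6.667/EI.
Compatibility: M_B·(L₁+L₂)/(3EI) = θ_0, giving M_B = 135.5 kN·m (hogging).
Span AB, ΣM about A with M_B applied at B: R_B^{AB}·8 = 992.2 + 135.5, so R_B^{AB} = 141 kN and R_A = 235.2 − 141 = 94.23 kN.
Span BC, ΣM about C: R_B^{BC}·12 = 0 + 135.5, so R_B^{BC} = 11.29 kN and R_C = 0 − 11.29 = -11.29 kN.
R_B = 141 + 11.29 = 152.3 kN.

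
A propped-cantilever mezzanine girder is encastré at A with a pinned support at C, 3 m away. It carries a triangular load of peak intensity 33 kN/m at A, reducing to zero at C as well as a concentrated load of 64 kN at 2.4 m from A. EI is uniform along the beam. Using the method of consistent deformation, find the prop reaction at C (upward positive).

Release the roller at C. Primary structure: cantilever fixed at A.
Free-end deflection of the primary structure under the applied loading (downward +):
  triangular load, peak 33 at the fixed end: w₀L⁴/(30EI) = 89.1/EI
  point load 64 at a = 2.4: Pa²(3L − a)/(6EI) = 405.5/EI
  δ_0 = 494.6/EI
Tip deflection under a unit load at C: L³/(3EI) = 9/EI.
The prop prevents deflection at C: R_C = δ_0/δ_{CC} = 494.6/9 = 54.96 kN.

R_C = 54.96 kN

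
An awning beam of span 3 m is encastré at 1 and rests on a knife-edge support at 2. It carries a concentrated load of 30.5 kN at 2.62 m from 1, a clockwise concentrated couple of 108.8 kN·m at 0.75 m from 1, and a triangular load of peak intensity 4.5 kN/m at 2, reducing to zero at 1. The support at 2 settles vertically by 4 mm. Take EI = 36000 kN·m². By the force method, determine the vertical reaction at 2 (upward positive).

R_2 = 36.25 kN

Choose R_2 as the redundant. The primary structure is the cantilever fixed at 1.
Deflection at 2 on the released cantilever, summing each load's contribution:
  point load 30.5 at a = 2.62: Pa²(3L − a)/(6EI) = 222.6/EI
  clockwise couple 108.8 at a = 0.75: M₀a(2L − a)/(2EI) = 214.2/EI
  triangular load, peak 4.5 at the free end: 11w₀L⁴/(120EI) = 33.41/EI
  δ_0 = 470.2/EI
Flexibility coefficient — unit upward force at 2: δ_{22} = L³/(3EI) = 9/EI.
With EI = 36000 kN·m²: δ_0 = 0.013062 m and δ_{22} = 0.00025 m/kN.
Compatibility — the beam at 2 must follow the support down by 0.004 m: δ_0 − R_2·δ_{22} = 0.004, so R_2 = (0.013062 − 0.004)/0.00025 = 36.25 kN.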